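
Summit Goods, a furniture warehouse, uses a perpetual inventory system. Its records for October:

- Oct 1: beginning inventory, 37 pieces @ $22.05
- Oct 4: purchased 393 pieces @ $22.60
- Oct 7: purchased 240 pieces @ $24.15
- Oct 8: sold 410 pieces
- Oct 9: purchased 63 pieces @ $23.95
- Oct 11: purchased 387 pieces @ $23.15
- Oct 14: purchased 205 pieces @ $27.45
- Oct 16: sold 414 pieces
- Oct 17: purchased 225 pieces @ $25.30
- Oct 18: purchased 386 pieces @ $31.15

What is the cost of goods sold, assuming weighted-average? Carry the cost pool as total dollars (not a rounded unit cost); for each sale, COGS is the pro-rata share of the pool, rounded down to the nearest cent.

COGS = $19,483.97

After Oct 1: 37 on hand, pool $815.85 (≈ $22.0500 each)
After Oct 4: 430 on hand, pool $9,697.65 (≈ $22.5527 each)
After Oct 7: 670 on hand, pool $15,493.65 (≈ $23.1249 each)
Oct 8, sell 410: 410/670 × $15,493.65 → $9,481.18
After Oct 9: 323 on hand, pool $7,521.32 (≈ $23.2858 each)
After Oct 11: 710 on hand, pool $16,480.37 (≈ $23.2118 each)
After Oct 14: 915 on hand, pool $22,107.62 (≈ $24.1613 each)
Oct 16, sell 414: 414/915 × $22,107.62 → $10,002.79
After Oct 17: 726 on hand, pool $17,797.33 (≈ $24.5142 each)
After Oct 18: 1112 on hand, pool $29,821.23 (≈ $26.8177 each)
Total COGS = $9,481.18 + $10,002.79 = $19,483.97
Ending inventory (cost pool remaining) = $29,821.23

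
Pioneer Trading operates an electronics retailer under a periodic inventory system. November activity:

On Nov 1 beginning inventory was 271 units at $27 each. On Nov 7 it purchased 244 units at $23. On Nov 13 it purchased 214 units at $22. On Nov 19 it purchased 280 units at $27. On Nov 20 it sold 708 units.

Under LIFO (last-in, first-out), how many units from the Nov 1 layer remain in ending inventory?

Nov 20, 708 sold [LIFO — newest first]: 280 @ $27 + 214 @ $22 + 214 @ $23 = $17,190
Ending inventory: 271 @ $27 + 30 @ $23 = $8,007
Check: goods available $25,197 = COGS $17,190 + ending $8,007

271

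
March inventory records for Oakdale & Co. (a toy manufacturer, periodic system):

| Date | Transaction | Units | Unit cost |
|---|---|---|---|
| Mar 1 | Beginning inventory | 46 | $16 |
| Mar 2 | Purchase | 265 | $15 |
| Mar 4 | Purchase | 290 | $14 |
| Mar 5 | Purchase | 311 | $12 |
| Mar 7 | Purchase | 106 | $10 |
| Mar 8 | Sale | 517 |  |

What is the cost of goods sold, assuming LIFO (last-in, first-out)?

Mar 8, 517 sold [LIFO — newest first]: 106 @ $10 + 311 @ $12 + 100 @ $14 = $6,192
Ending inventory: 46 @ $16 + 265 @ $15 + 190 @ $14 = $7,371
Check: goods available $13,563 = COGS $6,192 + ending $7,371

COGS = $6,192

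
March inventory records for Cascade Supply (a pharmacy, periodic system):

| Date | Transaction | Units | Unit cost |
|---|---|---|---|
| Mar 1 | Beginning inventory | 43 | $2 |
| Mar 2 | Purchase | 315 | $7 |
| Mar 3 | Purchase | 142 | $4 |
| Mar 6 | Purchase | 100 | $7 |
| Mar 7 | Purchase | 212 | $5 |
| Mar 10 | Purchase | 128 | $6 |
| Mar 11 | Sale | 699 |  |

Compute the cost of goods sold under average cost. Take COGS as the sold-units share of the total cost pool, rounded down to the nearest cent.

Mar 11, sell 699: 699/940 × $5,387.00 → $4,005.86
Ending inventory (cost pool remaining) = $1,381.14
Check: goods available $5,387.00 = COGS $4,005.86 + ending $1,381.14

COGS = $4,005.86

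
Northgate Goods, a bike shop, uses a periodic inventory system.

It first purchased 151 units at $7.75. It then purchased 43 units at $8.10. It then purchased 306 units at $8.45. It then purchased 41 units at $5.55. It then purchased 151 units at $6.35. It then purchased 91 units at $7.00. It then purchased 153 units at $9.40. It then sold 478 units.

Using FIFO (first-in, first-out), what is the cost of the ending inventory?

Ending inventory = $3,447.50

Sale 1 (478) [FIFO — oldest first]: 151 @ $7.75 + 43 @ $8.10 + 284 @ $8.45 = $3,918.35
Ending inventory: 22 @ $8.45 + 41 @ $5.55 + 151 @ $6.35 + 91 @ $7.00 + 153 @ $9.40 = $3,447.50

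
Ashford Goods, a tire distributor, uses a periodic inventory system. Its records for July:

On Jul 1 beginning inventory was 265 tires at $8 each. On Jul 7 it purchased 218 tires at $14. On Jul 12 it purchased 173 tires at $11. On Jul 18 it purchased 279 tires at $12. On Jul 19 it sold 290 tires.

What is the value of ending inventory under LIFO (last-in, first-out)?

Jul 19, 290 sold [LIFO — newest first]: 279 @ $12 + 11 @ $11 = $3,469
Ending inventory: 265 @ $8 + 218 @ $14 + 162 @ $11 = $6,954
Check: goods available $10,423 = COGS $3,469 + ending $6,954

Ending inventory = $6,954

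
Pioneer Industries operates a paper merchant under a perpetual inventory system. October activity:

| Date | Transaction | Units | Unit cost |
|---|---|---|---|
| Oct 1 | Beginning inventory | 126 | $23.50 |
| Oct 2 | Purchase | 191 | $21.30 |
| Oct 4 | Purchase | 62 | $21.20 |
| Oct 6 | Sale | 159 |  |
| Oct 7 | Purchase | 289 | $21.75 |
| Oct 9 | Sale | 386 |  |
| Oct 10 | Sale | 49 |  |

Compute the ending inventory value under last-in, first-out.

Ending inventory = $1,739.00

Oct 6, 159 sold [LIFO — newest first]: 62 @ $21.20 + 97 @ $21.30 = $3,380.50
Oct 9, 386 sold [LIFO — newest first]: 289 @ $21.75 + 94 @ $21.30 + 3 @ $23.50 = $8,358.45
Oct 10, 49 sold [LIFO — newest first]: 49 @ $23.50 = $1,151.50
Total COGS = $3,380.50 + $8,358.45 + $1,151.50 = $12,890.45
Ending inventory: 74 @ $23.50 = $1,739.00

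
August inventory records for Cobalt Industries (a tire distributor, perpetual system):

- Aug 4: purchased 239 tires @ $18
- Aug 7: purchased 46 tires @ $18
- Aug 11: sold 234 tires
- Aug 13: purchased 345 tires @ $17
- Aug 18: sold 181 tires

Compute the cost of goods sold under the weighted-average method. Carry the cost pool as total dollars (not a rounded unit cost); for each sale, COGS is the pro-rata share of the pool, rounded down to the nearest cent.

COGS = $7,312.31

After Aug 4: 239 on hand, pool $4,302.00 (≈ $18.0000 each)
After Aug 7: 285 on hand, pool $5,130.00 (≈ $18.0000 each)
Aug 11, sell 234: 234/285 × $5,130.00 → $4,212.00
After Aug 13: 396 on hand, pool $6,783.00 (≈ $17.1288 each)
Aug 18, sell 181: 181/396 × $6,783.00 → $3,100.31
Total COGS = $4,212.00 + $3,100.31 = $7,312.31
Ending inventory (cost pool remaining) = $3,682.69
Check: goods available $10,995.00 = COGS $7,312.31 + ending $3,682.69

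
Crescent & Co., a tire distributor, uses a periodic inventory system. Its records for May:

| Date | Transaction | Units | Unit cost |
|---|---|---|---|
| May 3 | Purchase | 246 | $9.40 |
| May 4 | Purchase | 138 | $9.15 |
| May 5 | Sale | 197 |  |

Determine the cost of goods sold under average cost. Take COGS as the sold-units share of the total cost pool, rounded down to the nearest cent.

COGS = $1,834.10

May 5, sell 197: 197/384 × $3,575.10 → $1,834.10
Ending inventory (cost pool remaining) = $1,741.00
Check: goods available $3,575.10 = COGS $1,834.10 + ending $1,741.00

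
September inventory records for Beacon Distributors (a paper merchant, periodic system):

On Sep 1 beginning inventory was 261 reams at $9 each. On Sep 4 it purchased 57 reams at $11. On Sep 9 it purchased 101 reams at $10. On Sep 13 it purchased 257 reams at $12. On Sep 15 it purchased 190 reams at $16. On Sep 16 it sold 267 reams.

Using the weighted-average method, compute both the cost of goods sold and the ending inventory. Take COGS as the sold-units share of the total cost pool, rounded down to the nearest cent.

COGS = $3,117.05; ending inventory = $6,992.95

Sep 16, sell 267: 267/866 × $10,110.00 → $3,117.05
Ending inventory (cost pool remaining) = $6,992.95
Check: goods available $10,110.00 = COGS $3,117.05 + ending $6,992.95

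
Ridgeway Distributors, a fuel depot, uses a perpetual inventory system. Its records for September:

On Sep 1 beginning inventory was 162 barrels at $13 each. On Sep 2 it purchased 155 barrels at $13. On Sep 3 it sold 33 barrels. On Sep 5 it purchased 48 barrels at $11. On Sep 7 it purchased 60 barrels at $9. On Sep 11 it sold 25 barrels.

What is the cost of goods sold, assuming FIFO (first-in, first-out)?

COGS = $754

Sep 3, 33 sold [FIFO — oldest first]: 33 @ $13 = $429
Sep 11, 25 sold [FIFO — oldest first]: 25 @ $13 = $325
Total COGS = $429 + $325 = $754
Ending inventory: 104 @ $13 + 155 @ $13 + 48 @ $11 + 60 @ $9 = $4,435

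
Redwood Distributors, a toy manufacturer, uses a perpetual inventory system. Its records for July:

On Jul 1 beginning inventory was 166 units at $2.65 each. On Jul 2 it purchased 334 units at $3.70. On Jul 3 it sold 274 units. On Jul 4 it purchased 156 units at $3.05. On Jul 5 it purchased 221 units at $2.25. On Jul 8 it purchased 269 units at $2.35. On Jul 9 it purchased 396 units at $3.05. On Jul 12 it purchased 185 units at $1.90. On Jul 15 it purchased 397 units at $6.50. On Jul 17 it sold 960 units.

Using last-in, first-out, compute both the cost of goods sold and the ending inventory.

Jul 3, 274 sold [LIFO — newest first]: 274 @ $3.70 = $1,013.80
Jul 17, 960 sold [LIFO — newest first]: 397 @ $6.50 + 185 @ $1.90 + 378 @ $3.05 = $4,084.90
Total COGS = $1,013.80 + $4,084.90 = $5,098.70
Ending inventory: 166 @ $2.65 + 60 @ $3.70 + 156 @ $3.05 + 221 @ $2.25 + 269 @ $2.35 + 18 @ $3.05 = $2,322.00

COGS = $5,098.70; ending inventory = $2,322.00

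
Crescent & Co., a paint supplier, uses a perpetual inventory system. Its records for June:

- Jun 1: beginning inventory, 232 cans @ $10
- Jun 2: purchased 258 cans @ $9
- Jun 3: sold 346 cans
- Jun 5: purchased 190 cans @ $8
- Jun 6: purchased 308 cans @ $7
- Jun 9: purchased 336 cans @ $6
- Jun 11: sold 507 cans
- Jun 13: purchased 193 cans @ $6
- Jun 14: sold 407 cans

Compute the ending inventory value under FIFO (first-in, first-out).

Jun 3, 346 sold [FIFO — oldest first]: 232 @ $10 + 114 @ $9 = $3,346
Jun 11, 507 sold [FIFO — oldest first]: 144 @ $9 + 190 @ $8 + 173 @ $7 = $4,027
Jun 14, 407 sold [FIFO — oldest first]: 135 @ $7 + 272 @ $6 = $2,577
Total COGS = $3,346 + $4,027 + $2,577 = $9,950
Ending inventory: 64 @ $6 + 193 @ $6 = $1,542

Ending inventory = $1,542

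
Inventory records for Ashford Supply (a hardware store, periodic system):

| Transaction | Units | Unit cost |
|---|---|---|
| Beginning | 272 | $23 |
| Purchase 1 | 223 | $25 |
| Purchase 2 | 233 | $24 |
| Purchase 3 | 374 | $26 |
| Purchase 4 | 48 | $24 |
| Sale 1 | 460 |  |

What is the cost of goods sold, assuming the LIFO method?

Sale 1 (460) [LIFO — newest first]: 48 @ $24 + 374 @ $26 + 38 @ $24 = $11,788
Ending inventory: 272 @ $23 + 223 @ $25 + 195 @ $24 = $16,511

COGS = $11,788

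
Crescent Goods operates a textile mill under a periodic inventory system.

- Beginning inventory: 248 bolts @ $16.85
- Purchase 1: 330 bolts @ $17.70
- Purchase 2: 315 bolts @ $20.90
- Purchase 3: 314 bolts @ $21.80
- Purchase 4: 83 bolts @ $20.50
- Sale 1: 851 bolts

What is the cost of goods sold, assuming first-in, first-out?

COGS = $15,725.50

Sale 1 (851) [FIFO — oldest first]: 248 @ $16.85 + 330 @ $17.70 + 273 @ $20.90 = $15,725.50
Ending inventory: 42 @ $20.90 + 314 @ $21.80 + 83 @ $20.50 = $9,424.50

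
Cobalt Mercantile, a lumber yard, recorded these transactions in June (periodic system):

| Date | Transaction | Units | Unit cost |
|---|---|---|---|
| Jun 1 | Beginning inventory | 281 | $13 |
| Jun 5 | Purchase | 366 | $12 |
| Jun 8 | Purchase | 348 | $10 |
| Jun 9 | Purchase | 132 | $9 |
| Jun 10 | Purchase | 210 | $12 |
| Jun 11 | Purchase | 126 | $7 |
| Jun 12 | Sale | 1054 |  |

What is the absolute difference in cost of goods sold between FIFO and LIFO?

FIFO COGS: 281 @ $13 + 366 @ $12 + 348 @ $10 + 59 @ $9 = $12,056
LIFO COGS: 126 @ $7 + 210 @ $12 + 132 @ $9 + 348 @ $10 + 238 @ $12 = $10,926
Difference = |$12,056 − $10,926| = $1,130

$1,130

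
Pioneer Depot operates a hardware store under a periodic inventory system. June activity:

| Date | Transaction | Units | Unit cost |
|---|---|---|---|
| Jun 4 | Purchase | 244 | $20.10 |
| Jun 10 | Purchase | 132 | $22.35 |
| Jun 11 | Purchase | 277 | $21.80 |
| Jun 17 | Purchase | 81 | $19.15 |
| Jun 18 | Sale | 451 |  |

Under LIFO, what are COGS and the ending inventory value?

Jun 18, 451 sold [LIFO — newest first]: 81 @ $19.15 + 277 @ $21.80 + 93 @ $22.35 = $9,668.30
Ending inventory: 244 @ $20.10 + 39 @ $22.35 = $5,776.05

COGS = $9,668.30; ending inventory = $5,776.05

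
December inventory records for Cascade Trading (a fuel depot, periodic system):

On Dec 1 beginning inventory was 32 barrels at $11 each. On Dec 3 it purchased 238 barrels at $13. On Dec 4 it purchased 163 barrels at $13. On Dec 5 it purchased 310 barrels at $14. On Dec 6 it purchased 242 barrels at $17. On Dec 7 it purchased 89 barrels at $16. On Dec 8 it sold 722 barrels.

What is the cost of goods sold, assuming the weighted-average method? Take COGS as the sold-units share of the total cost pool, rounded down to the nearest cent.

Dec 8, sell 722: 722/1074 × $15,443.00 → $10,381.60
Ending inventory (cost pool remaining) = $5,061.40

COGS = $10,381.60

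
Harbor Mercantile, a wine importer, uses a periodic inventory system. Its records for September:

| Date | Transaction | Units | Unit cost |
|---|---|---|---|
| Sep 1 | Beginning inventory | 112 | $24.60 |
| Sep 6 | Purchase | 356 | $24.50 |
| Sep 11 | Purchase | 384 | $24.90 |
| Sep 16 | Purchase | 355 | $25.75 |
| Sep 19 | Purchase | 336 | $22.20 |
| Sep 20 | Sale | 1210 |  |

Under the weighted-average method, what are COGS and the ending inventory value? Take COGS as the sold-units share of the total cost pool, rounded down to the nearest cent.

COGS = $29,516.19; ending inventory = $8,123.06

Sep 20, sell 1210: 1210/1543 × $37,639.25 → $29,516.19
Ending inventory (cost pool remaining) = $8,123.06
Check: goods available $37,639.25 = COGS $29,516.19 + ending $8,123.06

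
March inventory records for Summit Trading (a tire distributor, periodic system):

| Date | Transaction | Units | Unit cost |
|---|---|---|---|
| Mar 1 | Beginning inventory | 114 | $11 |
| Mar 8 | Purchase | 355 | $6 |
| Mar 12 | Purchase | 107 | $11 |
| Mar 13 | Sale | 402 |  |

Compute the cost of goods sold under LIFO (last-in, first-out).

Mar 13, 402 sold [LIFO — newest first]: 107 @ $11 + 295 @ $6 = $2,947
Ending inventory: 114 @ $11 + 60 @ $6 = $1,614

COGS = $2,947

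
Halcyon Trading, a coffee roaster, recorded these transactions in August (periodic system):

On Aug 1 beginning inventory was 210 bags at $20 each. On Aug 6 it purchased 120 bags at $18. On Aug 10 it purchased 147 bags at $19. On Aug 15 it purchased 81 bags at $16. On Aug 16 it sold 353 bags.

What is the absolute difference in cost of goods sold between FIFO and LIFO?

FIFO COGS: 210 @ $20 + 120 @ $18 + 23 @ $19 = $6,797
LIFO COGS: 81 @ $16 + 147 @ $19 + 120 @ $18 + 5 @ $20 = $6,349
Difference = |$6,797 − $6,349| = $448

$448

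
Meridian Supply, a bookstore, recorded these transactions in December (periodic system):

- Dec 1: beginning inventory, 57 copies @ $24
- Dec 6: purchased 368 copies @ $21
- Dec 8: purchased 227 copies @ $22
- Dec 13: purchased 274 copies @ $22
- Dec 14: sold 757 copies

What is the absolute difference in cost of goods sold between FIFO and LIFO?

$2

FIFO COGS: 57 @ $24 + 368 @ $21 + 227 @ $22 + 105 @ $22 = $16,400
LIFO COGS: 274 @ $22 + 227 @ $22 + 256 @ $21 = $16,398
Difference = |$16,400 − $16,398| = $2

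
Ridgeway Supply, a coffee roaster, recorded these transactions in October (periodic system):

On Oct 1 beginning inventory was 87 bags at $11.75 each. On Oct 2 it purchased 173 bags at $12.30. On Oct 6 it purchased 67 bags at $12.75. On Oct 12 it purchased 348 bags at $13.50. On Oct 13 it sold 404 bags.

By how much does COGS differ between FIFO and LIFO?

FIFO COGS: 87 @ $11.75 + 173 @ $12.30 + 67 @ $12.75 + 77 @ $13.50 = $5,043.90
LIFO COGS: 348 @ $13.50 + 56 @ $12.75 = $5,412.00
Difference = |$5,043.90 − $5,412.00| = $368.10

$368.10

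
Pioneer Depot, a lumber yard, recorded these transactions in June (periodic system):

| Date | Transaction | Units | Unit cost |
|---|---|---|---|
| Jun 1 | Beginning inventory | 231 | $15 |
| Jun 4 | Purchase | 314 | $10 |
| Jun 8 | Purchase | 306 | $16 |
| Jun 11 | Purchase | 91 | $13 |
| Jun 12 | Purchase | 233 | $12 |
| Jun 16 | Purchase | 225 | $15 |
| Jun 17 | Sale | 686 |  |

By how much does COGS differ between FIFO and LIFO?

$685

FIFO COGS: 231 @ $15 + 314 @ $10 + 141 @ $16 = $8,861
LIFO COGS: 225 @ $15 + 233 @ $12 + 91 @ $13 + 137 @ $16 = $9,546
Difference = |$8,861 − $9,546| = $685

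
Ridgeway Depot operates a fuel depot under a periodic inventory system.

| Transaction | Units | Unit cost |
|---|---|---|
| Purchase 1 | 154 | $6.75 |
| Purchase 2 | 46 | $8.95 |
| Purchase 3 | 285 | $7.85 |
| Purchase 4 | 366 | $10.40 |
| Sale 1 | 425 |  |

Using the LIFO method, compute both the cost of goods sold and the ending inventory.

COGS = $4,269.55; ending inventory = $3,225.30

Sale 1 (425) [LIFO — newest first]: 366 @ $10.40 + 59 @ $7.85 = $4,269.55
Ending inventory: 154 @ $6.75 + 46 @ $8.95 + 226 @ $7.85 = $3,225.30
Check: goods available $7,494.85 = COGS $4,269.55 + ending $3,225.30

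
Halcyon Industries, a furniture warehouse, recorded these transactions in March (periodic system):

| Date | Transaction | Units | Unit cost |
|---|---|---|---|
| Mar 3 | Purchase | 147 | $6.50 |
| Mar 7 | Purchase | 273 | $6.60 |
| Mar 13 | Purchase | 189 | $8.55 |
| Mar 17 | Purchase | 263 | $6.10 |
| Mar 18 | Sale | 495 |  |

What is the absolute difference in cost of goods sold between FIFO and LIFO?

$105.50

FIFO COGS: 147 @ $6.50 + 273 @ $6.60 + 75 @ $8.55 = $3,398.55
LIFO COGS: 263 @ $6.10 + 189 @ $8.55 + 43 @ $6.60 = $3,504.05
Difference = |$3,398.55 − $3,504.05| = $105.50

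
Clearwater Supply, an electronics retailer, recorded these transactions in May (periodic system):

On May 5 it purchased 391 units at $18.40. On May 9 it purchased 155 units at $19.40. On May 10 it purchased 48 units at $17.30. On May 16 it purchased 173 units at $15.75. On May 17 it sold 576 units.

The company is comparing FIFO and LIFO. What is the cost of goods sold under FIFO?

COGS = $10,720.40

FIFO COGS: 391 @ $18.40 + 155 @ $19.40 + 30 @ $17.30 = $10,720.40
LIFO COGS: 173 @ $15.75 + 48 @ $17.30 + 155 @ $19.40 + 200 @ $18.40 = $10,242.15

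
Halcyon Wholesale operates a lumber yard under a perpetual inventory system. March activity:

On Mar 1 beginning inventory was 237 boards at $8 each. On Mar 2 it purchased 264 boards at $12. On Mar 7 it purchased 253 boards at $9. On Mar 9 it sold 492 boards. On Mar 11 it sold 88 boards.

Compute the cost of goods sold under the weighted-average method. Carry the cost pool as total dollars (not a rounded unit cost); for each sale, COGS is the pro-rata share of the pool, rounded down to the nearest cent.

After Mar 1: 237 on hand, pool $1,896.00 (≈ $8.0000 each)
After Mar 2: 501 on hand, pool $5,064.00 (≈ $10.1078 each)
After Mar 7: 754 on hand, pool $7,341.00 (≈ $9.7361 each)
Mar 9, sell 492: 492/754 × $7,341.00 → $4,790.14
Mar 11, sell 88: 88/262 × $2,550.86 → $856.77
Total COGS = $4,790.14 + $856.77 = $5,646.91
Ending inventory (cost pool remaining) = $1,694.09

COGS = $5,646.91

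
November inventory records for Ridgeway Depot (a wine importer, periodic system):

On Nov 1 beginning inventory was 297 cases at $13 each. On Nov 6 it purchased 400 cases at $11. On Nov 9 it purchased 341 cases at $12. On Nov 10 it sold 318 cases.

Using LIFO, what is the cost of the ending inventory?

Ending inventory = $8,537

Nov 10, 318 sold [LIFO — newest first]: 318 @ $12 = $3,816
Ending inventory: 297 @ $13 + 400 @ $11 + 23 @ $12 = $8,537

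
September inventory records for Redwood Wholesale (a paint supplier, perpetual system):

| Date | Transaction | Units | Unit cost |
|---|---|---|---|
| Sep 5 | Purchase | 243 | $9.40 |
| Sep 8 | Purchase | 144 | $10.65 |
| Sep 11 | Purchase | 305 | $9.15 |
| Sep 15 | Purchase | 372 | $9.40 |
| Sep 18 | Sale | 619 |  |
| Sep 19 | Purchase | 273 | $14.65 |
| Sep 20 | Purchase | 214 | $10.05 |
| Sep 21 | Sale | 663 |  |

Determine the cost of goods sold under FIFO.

Sep 18, 619 sold [FIFO — oldest first]: 243 @ $9.40 + 144 @ $10.65 + 232 @ $9.15 = $5,940.60
Sep 21, 663 sold [FIFO — oldest first]: 73 @ $9.15 + 372 @ $9.40 + 218 @ $14.65 = $7,358.45
Total COGS = $5,940.60 + $7,358.45 = $13,299.05
Ending inventory: 55 @ $14.65 + 214 @ $10.05 = $2,956.45

COGS = $13,299.05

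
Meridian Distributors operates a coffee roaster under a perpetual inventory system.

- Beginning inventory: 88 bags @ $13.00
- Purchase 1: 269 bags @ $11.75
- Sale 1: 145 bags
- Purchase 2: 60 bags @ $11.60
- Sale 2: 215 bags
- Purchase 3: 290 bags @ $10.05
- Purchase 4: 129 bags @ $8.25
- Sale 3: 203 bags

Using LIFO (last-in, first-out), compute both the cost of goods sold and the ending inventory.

COGS = $6,067.70; ending inventory = $2,911.80

Sale 1 (145) [LIFO — newest first]: 145 @ $11.75 = $1,703.75
Sale 2 (215) [LIFO — newest first]: 60 @ $11.60 + 124 @ $11.75 + 31 @ $13.00 = $2,556.00
Sale 3 (203) [LIFO — newest first]: 129 @ $8.25 + 74 @ $10.05 = $1,807.95
Total COGS = $1,703.75 + $2,556.00 + $1,807.95 = $6,067.70
Ending inventory: 57 @ $13.00 + 216 @ $10.05 = $2,911.80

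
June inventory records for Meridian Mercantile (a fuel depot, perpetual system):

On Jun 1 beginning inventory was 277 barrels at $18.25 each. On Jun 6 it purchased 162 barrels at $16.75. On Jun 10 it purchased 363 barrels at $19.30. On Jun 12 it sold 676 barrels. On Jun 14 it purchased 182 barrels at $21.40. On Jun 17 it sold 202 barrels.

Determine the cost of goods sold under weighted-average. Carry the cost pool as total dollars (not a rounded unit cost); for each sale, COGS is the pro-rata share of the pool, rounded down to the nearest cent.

After Jun 1: 277 on hand, pool $5,055.25 (≈ $18.2500 each)
After Jun 6: 439 on hand, pool $7,768.75 (≈ $17.6965 each)
After Jun 10: 802 on hand, pool $14,774.65 (≈ $18.4223 each)
Jun 12, sell 676: 676/802 × $14,774.65 → $12,453.44
After Jun 14: 308 on hand, pool $6,216.01 (≈ $20.1819 each)
Jun 17, sell 202: 202/308 × $6,216.01 → $4,076.73
Total COGS = $12,453.44 + $4,076.73 = $16,530.17
Ending inventory (cost pool remaining) = $2,139.28

COGS = $16,530.17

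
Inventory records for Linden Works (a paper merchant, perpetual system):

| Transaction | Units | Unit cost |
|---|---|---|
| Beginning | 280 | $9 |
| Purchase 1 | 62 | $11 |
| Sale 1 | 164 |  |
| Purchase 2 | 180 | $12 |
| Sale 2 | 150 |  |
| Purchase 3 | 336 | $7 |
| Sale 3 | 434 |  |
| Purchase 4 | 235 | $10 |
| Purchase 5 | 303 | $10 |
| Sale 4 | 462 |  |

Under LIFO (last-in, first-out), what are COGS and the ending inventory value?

Sale 1 (164) [LIFO — newest first]: 62 @ $11 + 102 @ $9 = $1,600
Sale 2 (150) [LIFO — newest first]: 150 @ $12 = $1,800
Sale 3 (434) [LIFO — newest first]: 336 @ $7 + 30 @ $12 + 68 @ $9 = $3,324
Sale 4 (462) [LIFO — newest first]: 303 @ $10 + 159 @ $10 = $4,620
Total COGS = $1,600 + $1,800 + $3,324 + $4,620 = $11,344
Ending inventory: 110 @ $9 + 76 @ $10 = $1,750
Check: goods available $13,094 = COGS $11,344 + ending $1,750

COGS = $11,344; ending inventory = $1,750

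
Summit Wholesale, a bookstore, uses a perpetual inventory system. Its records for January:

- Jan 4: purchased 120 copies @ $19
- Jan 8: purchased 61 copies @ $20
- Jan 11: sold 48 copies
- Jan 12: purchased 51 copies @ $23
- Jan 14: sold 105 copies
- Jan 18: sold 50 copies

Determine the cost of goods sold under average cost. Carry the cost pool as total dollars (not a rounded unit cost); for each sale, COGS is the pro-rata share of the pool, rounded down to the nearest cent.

COGS = $4,082.78

After Jan 4: 120 on hand, pool $2,280.00 (≈ $19.0000 each)
After Jan 8: 181 on hand, pool $3,500.00 (≈ $19.3370 each)
Jan 11, sell 48: 48/181 × $3,500.00 → $928.17
After Jan 12: 184 on hand, pool $3,744.83 (≈ $20.3523 each)
Jan 14, sell 105: 105/184 × $3,744.83 → $2,136.99
Jan 18, sell 50: 50/79 × $1,607.84 → $1,017.62
Total COGS = $928.17 + $2,136.99 + $1,017.62 = $4,082.78
Ending inventory (cost pool remaining) = $590.22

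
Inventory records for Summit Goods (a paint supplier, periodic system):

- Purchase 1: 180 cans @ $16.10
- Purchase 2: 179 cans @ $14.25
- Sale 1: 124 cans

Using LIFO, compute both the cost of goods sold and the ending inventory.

COGS = $1,767.00; ending inventory = $3,681.75

Sale 1 (124) [LIFO — newest first]: 124 @ $14.25 = $1,767.00
Ending inventory: 180 @ $16.10 + 55 @ $14.25 = $3,681.75
Check: goods available $5,448.75 = COGS $1,767.00 + ending $3,681.75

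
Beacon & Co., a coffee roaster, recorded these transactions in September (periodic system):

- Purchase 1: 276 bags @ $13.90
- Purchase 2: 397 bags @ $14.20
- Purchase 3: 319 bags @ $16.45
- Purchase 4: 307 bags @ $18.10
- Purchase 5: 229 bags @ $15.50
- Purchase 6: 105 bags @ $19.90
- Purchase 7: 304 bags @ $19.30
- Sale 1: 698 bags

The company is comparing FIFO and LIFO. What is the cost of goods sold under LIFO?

FIFO COGS: 276 @ $13.90 + 397 @ $14.20 + 25 @ $16.45 = $9,885.05
LIFO COGS: 304 @ $19.30 + 105 @ $19.90 + 229 @ $15.50 + 60 @ $18.10 = $12,592.20

COGS = $12,592.20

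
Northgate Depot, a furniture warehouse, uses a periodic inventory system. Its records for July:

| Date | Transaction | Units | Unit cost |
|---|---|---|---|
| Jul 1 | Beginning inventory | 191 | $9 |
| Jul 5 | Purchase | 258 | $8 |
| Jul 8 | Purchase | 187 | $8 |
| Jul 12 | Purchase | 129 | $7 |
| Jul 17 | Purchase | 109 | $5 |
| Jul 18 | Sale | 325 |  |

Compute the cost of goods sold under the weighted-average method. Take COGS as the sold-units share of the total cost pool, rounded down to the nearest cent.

Jul 18, sell 325: 325/874 × $6,727.00 → $2,501.45
Ending inventory (cost pool remaining) = $4,225.55

COGS = $2,501.45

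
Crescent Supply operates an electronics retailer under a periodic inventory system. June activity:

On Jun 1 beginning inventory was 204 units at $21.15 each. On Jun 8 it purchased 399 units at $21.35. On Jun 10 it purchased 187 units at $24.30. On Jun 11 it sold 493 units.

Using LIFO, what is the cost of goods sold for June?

COGS = $11,077.20

Jun 11, 493 sold [LIFO — newest first]: 187 @ $24.30 + 306 @ $21.35 = $11,077.20
Ending inventory: 204 @ $21.15 + 93 @ $21.35 = $6,300.15
Check: goods available $17,377.35 = COGS $11,077.20 + ending $6,300.15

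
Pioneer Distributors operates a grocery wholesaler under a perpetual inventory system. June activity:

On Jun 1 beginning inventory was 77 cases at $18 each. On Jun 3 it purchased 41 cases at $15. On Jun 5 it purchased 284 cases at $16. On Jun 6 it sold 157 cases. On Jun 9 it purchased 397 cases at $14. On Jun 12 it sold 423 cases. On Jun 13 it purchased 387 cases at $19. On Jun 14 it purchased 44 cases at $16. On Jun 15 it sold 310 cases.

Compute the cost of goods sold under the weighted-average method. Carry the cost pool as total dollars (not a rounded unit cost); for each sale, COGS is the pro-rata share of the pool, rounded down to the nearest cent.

After Jun 1: 77 on hand, pool $1,386.00 (≈ $18.0000 each)
After Jun 3: 118 on hand, pool $2,001.00 (≈ $16.9576 each)
After Jun 5: 402 on hand, pool $6,545.00 (≈ $16.2811 each)
Jun 6, sell 157: 157/402 × $6,545.00 → $2,556.13
After Jun 9: 642 on hand, pool $9,546.87 (≈ $14.8705 each)
Jun 12, sell 423: 423/642 × $9,546.87 → $6,290.22
After Jun 13: 606 on hand, pool $10,609.65 (≈ $17.5077 each)
After Jun 14: 650 on hand, pool $11,313.65 (≈ $17.4056 each)
Jun 15, sell 310: 310/650 × $11,313.65 → $5,395.74
Total COGS = $2,556.13 + $6,290.22 + $5,395.74 = $14,242.09
Ending inventory (cost pool remaining) = $5,917.91

COGS = $14,242.09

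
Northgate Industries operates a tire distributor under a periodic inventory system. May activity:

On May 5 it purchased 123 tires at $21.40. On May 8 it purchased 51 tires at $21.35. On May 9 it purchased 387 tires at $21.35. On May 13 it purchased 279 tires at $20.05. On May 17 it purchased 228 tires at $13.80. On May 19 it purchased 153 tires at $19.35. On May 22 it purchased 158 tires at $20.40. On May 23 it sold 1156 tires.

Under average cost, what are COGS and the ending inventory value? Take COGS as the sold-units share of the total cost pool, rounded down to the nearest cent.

May 23, sell 1156: 1156/1379 × $26,907.60 → $22,556.33
Ending inventory (cost pool remaining) = $4,351.27

COGS = $22,556.33; ending inventory = $4,351.27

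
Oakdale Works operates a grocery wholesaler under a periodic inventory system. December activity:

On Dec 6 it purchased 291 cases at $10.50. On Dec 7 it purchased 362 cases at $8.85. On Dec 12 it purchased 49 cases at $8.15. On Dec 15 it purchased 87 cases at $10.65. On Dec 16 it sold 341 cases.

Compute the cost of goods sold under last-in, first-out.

COGS = $3,140.15

Dec 16, 341 sold [LIFO — newest first]: 87 @ $10.65 + 49 @ $8.15 + 205 @ $8.85 = $3,140.15
Ending inventory: 291 @ $10.50 + 157 @ $8.85 = $4,444.95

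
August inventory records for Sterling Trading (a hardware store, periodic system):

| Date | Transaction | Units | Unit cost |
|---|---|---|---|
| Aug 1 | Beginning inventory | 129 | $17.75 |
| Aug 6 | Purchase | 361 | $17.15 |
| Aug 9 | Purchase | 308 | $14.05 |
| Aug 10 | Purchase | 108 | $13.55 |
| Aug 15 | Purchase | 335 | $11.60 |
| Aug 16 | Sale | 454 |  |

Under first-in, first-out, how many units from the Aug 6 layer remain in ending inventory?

36

Aug 16, 454 sold [FIFO — oldest first]: 129 @ $17.75 + 325 @ $17.15 = $7,863.50
Ending inventory: 36 @ $17.15 + 308 @ $14.05 + 108 @ $13.55 + 335 @ $11.60 = $10,294.20
Check: goods available $18,157.70 = COGS $7,863.50 + ending $10,294.20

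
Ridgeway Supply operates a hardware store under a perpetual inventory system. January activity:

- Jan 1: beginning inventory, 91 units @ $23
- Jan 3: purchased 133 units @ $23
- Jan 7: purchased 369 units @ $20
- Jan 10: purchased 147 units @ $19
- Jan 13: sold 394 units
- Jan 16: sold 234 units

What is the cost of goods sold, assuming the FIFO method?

COGS = $13,197

Jan 13, 394 sold [FIFO — oldest first]: 91 @ $23 + 133 @ $23 + 170 @ $20 = $8,552
Jan 16, 234 sold [FIFO — oldest first]: 199 @ $20 + 35 @ $19 = $4,645
Total COGS = $8,552 + $4,645 = $13,197
Ending inventory: 112 @ $19 = $2,128
Check: goods available $15,325 = COGS $13,197 + ending $2,128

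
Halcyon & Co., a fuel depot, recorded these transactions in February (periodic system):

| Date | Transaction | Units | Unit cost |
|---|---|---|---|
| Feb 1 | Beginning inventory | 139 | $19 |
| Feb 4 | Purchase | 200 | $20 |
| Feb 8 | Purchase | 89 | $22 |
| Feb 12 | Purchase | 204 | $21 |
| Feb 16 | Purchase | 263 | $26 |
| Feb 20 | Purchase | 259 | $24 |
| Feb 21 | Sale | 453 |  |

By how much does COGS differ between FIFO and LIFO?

FIFO COGS: 139 @ $19 + 200 @ $20 + 89 @ $22 + 25 @ $21 = $9,124
LIFO COGS: 259 @ $24 + 194 @ $26 = $11,260
Difference = |$9,124 − $11,260| = $2,136

$2,136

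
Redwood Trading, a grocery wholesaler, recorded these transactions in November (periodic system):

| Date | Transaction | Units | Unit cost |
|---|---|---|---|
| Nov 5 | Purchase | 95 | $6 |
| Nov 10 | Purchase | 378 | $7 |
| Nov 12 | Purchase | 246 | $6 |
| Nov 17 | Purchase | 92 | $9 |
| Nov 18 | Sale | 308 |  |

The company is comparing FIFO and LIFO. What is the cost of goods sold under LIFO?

COGS = $2,124

FIFO COGS: 95 @ $6 + 213 @ $7 = $2,061
LIFO COGS: 92 @ $9 + 216 @ $6 = $2,124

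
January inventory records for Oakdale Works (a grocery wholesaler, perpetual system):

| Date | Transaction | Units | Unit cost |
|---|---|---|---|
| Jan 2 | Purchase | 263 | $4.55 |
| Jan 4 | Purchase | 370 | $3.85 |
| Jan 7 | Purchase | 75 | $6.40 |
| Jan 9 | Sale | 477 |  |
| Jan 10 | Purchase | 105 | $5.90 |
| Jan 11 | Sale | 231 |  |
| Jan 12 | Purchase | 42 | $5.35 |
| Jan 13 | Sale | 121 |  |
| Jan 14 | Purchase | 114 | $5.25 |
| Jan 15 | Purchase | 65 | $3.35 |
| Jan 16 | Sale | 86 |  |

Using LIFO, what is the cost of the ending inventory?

Jan 9, 477 sold [LIFO — newest first]: 75 @ $6.40 + 370 @ $3.85 + 32 @ $4.55 = $2,050.10
Jan 11, 231 sold [LIFO — newest first]: 105 @ $5.90 + 126 @ $4.55 = $1,192.80
Jan 13, 121 sold [LIFO — newest first]: 42 @ $5.35 + 79 @ $4.55 = $584.15
Jan 16, 86 sold [LIFO — newest first]: 65 @ $3.35 + 21 @ $5.25 = $328.00
Total COGS = $2,050.10 + $1,192.80 + $584.15 + $328.00 = $4,155.05
Ending inventory: 26 @ $4.55 + 93 @ $5.25 = $606.55

Ending inventory = $606.55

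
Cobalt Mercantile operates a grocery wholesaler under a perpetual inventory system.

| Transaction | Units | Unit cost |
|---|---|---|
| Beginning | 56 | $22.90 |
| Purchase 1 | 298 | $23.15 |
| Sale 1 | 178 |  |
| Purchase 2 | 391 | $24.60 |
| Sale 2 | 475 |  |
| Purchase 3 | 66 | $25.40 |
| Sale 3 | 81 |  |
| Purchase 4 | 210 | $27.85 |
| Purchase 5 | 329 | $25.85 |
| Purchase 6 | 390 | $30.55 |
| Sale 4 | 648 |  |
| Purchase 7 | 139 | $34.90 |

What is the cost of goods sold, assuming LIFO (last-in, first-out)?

COGS = $36,291.35

Sale 1 (178) [LIFO — newest first]: 178 @ $23.15 = $4,120.70
Sale 2 (475) [LIFO — newest first]: 391 @ $24.60 + 84 @ $23.15 = $11,563.20
Sale 3 (81) [LIFO — newest first]: 66 @ $25.40 + 15 @ $23.15 = $2,023.65
Sale 4 (648) [LIFO — newest first]: 390 @ $30.55 + 258 @ $25.85 = $18,583.80
Total COGS = $4,120.70 + $11,563.20 + $2,023.65 + $18,583.80 = $36,291.35
Ending inventory: 56 @ $22.90 + 21 @ $23.15 + 210 @ $27.85 + 71 @ $25.85 + 139 @ $34.90 = $14,303.50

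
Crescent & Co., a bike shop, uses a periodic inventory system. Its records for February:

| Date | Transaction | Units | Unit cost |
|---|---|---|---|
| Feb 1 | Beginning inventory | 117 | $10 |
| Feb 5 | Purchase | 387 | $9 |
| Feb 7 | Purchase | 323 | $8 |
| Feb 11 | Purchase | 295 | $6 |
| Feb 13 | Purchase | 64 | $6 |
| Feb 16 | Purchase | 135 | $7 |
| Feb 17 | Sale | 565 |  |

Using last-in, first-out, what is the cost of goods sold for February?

COGS = $3,667

Feb 17, 565 sold [LIFO — newest first]: 135 @ $7 + 64 @ $6 + 295 @ $6 + 71 @ $8 = $3,667
Ending inventory: 117 @ $10 + 387 @ $9 + 252 @ $8 = $6,669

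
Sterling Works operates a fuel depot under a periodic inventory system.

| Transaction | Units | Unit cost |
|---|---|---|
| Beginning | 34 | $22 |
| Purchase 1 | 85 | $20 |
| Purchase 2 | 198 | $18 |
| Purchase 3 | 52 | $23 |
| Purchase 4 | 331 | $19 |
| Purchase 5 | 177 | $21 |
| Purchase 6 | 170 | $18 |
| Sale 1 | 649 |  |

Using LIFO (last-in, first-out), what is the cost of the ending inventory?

Ending inventory = $7,759

Sale 1 (649) [LIFO — newest first]: 170 @ $18 + 177 @ $21 + 302 @ $19 = $12,515
Ending inventory: 34 @ $22 + 85 @ $20 + 198 @ $18 + 52 @ $23 + 29 @ $19 = $7,759
Check: goods available $20,274 = COGS $12,515 + ending $7,759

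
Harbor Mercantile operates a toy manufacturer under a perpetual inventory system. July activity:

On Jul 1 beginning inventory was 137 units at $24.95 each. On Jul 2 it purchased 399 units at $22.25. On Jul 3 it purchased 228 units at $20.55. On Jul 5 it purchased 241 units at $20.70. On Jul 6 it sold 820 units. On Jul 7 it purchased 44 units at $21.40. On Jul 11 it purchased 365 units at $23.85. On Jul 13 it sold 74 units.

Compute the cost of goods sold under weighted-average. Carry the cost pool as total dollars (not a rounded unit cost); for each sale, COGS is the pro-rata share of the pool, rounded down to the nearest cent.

COGS = $19,631.39

After Jul 1: 137 on hand, pool $3,418.15 (≈ $24.9500 each)
After Jul 2: 536 on hand, pool $12,295.90 (≈ $22.9401 each)
After Jul 3: 764 on hand, pool $16,981.30 (≈ $22.2268 each)
After Jul 5: 1005 on hand, pool $21,970.00 (≈ $21.8607 each)
Jul 6, sell 820: 820/1005 × $21,970.00 → $17,925.77
After Jul 7: 229 on hand, pool $4,985.83 (≈ $21.7722 each)
After Jul 11: 594 on hand, pool $13,691.08 (≈ $23.0490 each)
Jul 13, sell 74: 74/594 × $13,691.08 → $1,705.62
Total COGS = $17,925.77 + $1,705.62 = $19,631.39
Ending inventory (cost pool remaining) = $11,985.46
Check: goods available $31,616.85 = COGS $19,631.39 + ending $11,985.46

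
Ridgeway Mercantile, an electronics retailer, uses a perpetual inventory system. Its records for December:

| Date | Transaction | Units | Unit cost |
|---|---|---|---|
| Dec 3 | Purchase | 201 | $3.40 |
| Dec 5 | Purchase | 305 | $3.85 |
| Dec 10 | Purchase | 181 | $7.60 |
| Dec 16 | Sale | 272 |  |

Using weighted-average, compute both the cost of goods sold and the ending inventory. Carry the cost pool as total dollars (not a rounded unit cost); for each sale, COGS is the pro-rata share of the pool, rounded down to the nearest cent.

COGS = $1,280.12; ending inventory = $1,953.13

After Dec 3: 201 on hand, pool $683.40 (≈ $3.4000 each)
After Dec 5: 506 on hand, pool $1,857.65 (≈ $3.6712 each)
After Dec 10: 687 on hand, pool $3,233.25 (≈ $4.7063 each)
Dec 16, sell 272: 272/687 × $3,233.25 → $1,280.12
Ending inventory (cost pool remaining) = $1,953.13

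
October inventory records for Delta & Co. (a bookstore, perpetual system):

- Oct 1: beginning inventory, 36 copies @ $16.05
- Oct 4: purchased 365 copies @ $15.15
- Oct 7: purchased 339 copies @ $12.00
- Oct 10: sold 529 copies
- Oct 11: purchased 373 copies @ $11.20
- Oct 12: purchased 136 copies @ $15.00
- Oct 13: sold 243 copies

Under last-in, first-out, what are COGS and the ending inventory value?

COGS = $10,184.90; ending inventory = $6,208.25

Oct 10, 529 sold [LIFO — newest first]: 339 @ $12.00 + 190 @ $15.15 = $6,946.50
Oct 13, 243 sold [LIFO — newest first]: 136 @ $15.00 + 107 @ $11.20 = $3,238.40
Total COGS = $6,946.50 + $3,238.40 = $10,184.90
Ending inventory: 36 @ $16.05 + 175 @ $15.15 + 266 @ $11.20 = $6,208.25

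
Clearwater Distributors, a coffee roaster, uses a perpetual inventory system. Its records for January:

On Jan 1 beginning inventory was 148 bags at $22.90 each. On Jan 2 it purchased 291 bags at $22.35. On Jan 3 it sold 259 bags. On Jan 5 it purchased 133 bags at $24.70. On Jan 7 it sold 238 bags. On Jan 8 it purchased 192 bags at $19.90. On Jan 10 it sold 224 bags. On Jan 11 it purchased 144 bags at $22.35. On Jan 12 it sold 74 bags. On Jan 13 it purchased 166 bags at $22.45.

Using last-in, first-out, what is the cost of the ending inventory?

Ending inventory = $6,275.90

Jan 3, 259 sold [LIFO — newest first]: 259 @ $22.35 = $5,788.65
Jan 7, 238 sold [LIFO — newest first]: 133 @ $24.70 + 32 @ $22.35 + 73 @ $22.90 = $5,672.00
Jan 10, 224 sold [LIFO — newest first]: 192 @ $19.90 + 32 @ $22.90 = $4,553.60
Jan 12, 74 sold [LIFO — newest first]: 74 @ $22.35 = $1,653.90
Total COGS = $5,788.65 + $5,672.00 + $4,553.60 + $1,653.90 = $17,668.15
Ending inventory: 43 @ $22.90 + 70 @ $22.35 + 166 @ $22.45 = $6,275.90
Check: goods available $23,944.05 = COGS $17,668.15 + ending $6,275.90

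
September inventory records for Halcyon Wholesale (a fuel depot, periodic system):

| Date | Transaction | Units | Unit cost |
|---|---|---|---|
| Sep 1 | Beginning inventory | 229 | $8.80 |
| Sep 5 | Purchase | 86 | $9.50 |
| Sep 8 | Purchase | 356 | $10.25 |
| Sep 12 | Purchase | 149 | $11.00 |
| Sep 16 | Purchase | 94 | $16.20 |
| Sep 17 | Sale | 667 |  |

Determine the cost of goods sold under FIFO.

Sep 17, 667 sold [FIFO — oldest first]: 229 @ $8.80 + 86 @ $9.50 + 352 @ $10.25 = $6,440.20
Ending inventory: 4 @ $10.25 + 149 @ $11.00 + 94 @ $16.20 = $3,202.80
Check: goods available $9,643.00 = COGS $6,440.20 + ending $3,202.80

COGS = $6,440.20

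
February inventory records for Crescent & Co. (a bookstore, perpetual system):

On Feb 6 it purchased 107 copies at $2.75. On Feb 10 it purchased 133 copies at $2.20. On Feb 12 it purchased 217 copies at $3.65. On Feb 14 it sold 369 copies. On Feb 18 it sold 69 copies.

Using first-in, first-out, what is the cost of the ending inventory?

Ending inventory = $69.35

Feb 14, 369 sold [FIFO — oldest first]: 107 @ $2.75 + 133 @ $2.20 + 129 @ $3.65 = $1,057.70
Feb 18, 69 sold [FIFO — oldest first]: 69 @ $3.65 = $251.85
Total COGS = $1,057.70 + $251.85 = $1,309.55
Ending inventory: 19 @ $3.65 = $69.35
Check: goods available $1,378.90 = COGS $1,309.55 + ending $69.35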